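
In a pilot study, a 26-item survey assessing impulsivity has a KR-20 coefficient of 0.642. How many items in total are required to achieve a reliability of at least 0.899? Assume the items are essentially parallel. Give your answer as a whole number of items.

130

Spearman-Brown solved for the length factor n:
n = r_target (1 − r_old) / [ r_old (1 − r_target) ]
n = 0.899 × (1 − 0.642) / [ 0.642 × (1 − 0.899) ]
  = 0.321842 / 0.064842 = 4.9635
Items needed = n × 26 = 4.9635 × 26 ≈ 129.05 → round up to 130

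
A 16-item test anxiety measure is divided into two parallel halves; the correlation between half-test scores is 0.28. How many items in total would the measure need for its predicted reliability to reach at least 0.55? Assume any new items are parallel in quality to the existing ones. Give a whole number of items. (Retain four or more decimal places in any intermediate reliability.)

26

Corrected full-test reliability: r_full = 2 × 0.28 / (1 + 0.28) ≈ 0.4375
Solve Spearman-Brown for n: n = 0.55(1 − 0.4375) / [0.4375(1 − 0.55)] = 1.5714
Items = 1.5714 × 16 ≈ 25.14 → 26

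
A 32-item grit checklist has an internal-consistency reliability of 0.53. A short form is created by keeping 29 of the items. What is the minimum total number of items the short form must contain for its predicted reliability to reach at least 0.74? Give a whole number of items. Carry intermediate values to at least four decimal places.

First, r for the 29-item form: n = 29/32 = 0.9062, so r_29 = 0.9062·0.53/(1 + (0.9062 − 1)·0.53) = 0.5054
Then solve for n' with r_old = 0.5054, r_target = 0.74: n' = 0.74(1 − 0.5054)/[0.5054(1 − 0.74)] = 2.7853
Total items = 2.7853 × 29 = 80.77, rounded up to 81.

81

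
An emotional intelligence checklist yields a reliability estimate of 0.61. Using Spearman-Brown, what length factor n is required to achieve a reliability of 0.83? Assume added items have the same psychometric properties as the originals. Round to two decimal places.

3.12

Rearranging the Spearman-Brown formula for n,
n = r*(1 − r) / [ r (1 − r*) ]
n = [0.83 × 0.39] / [0.61 × 0.17]
  = 0.3237 / 0.1037 = 3.1215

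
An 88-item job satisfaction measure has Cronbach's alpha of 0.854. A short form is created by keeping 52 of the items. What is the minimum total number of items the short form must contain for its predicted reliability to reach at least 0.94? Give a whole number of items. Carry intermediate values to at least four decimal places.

Short-form reliability: n = 52/88 = 0.5909; r_52 = n·r/(1+(n−1)r) ≈ 0.7756
Length factor from the short form to reach 0.94: n' = 0.94(1 − 0.7756) / [0.7756(1 − 0.94)] ≈ 4.5327
Items = 4.5327 × 52 ≈ 235.70 → 236

236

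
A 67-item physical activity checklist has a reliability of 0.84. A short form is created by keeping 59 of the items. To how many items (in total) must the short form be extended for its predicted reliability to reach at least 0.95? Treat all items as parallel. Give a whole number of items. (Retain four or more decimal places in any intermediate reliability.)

243

Short-form reliability: n = 59/67 = 0.8806; r_59 = n·r/(1+(n−1)r) ≈ 0.8222
Then solve for n' with r_old = 0.8222, r_target = 0.95: n' = 0.95(1 − 0.8222)/[0.8222(1 − 0.95)] = 4.1087
Items = 4.1087 × 59 ≈ 242.41 → 243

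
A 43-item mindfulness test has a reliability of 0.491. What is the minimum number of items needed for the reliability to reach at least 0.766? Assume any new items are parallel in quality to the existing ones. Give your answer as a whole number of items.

146

n = [0.766 × 0.509] / [0.491 × 0.234]
  = 0.389894 / 0.114894 = 3.3935
Items needed = n × 43 = 3.3935 × 43 ≈ 145.92 → round up to 146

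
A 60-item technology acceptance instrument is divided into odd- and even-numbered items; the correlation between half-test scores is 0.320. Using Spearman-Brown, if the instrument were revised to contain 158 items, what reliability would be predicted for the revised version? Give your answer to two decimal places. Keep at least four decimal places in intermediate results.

0.71

First correct the split-half correlation to full-test reliability: r_full = 2 × 0.320 / (1 + 0.320) ≈ 0.4848
Length factor from 60 to 158 items: n = 158/60 = 2.6333
r_new = n·r_full / (1 + (n − 1)·r_full) = 1.2766 / 1.7918 ≈ 0.7125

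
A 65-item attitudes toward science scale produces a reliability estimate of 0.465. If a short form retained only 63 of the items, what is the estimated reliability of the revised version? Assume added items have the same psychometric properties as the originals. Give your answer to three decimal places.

0.457

The new length is 63/65 = 0.9692 times the old.
Spearman-Brown: r_new = n·r / (1 + (n − 1)·r)
r_new = 0.9692·0.465 / [1 + (0.9692 − 1)·0.465]
     = 0.4507 / 0.9857 = 0.4572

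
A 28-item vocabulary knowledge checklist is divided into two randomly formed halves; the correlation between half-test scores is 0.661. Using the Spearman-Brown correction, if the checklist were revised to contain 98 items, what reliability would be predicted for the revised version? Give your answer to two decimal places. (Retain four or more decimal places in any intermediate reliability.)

0.93

Spearman-Brown correction (n = 2): r_full = 2·0.661/(1 + 0.661) = 0.7959
Then adjust to 98 items: n = 98/28 = 3.5000
r_new = n·r_full / (1 + (n − 1)·r_full) = 2.7857 / 2.9897 ≈ 0.9318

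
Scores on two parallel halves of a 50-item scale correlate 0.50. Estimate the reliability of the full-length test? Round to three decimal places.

0.667

r_full = 2(0.50) / (1 + 0.50)
r_full = 1.0000 / 1.5000 ≈ 0.6667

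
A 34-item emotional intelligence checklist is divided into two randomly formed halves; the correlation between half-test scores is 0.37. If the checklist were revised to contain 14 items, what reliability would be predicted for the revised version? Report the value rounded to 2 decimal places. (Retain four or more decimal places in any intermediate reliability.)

Spearman-Brown correction (n = 2): r_full = 2·0.37/(1 + 0.37) = 0.5401
Length factor from 34 to 14 items: n = 14/34 = 0.4118
r_new = n·r_full / (1 + (n − 1)·r_full) = 0.2224 / 0.6823 ≈ 0.3260

0.33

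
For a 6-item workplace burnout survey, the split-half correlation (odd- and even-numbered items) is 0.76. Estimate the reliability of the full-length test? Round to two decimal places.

0.86

Apply the Spearman-Brown correction with n = 2:
r_full = 2r_hh / (1 + r_hh) = 2 × 0.76 / (1 + 0.76)
r_full = 1.5200 / 1.7600 ≈ 0.8636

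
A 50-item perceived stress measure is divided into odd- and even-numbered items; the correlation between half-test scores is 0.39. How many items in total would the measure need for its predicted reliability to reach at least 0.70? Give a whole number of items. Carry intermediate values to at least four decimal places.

92

Corrected full-test reliability: r_full = 2 × 0.39 / (1 + 0.39) ≈ 0.5612
Solve Spearman-Brown for n: n = 0.70(1 − 0.5612) / [0.5612(1 − 0.70)] = 1.8244
Required items = 1.8244 × 50 = 91.22, so 92 items.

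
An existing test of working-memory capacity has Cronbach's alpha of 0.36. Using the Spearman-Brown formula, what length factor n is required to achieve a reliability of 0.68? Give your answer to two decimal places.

3.78

Rearranging the Spearman-Brown formula for n,
n = r*(1 − r) / [ r (1 − r*) ]
n = 0.68 × (1 − 0.36) / [ 0.36 × (1 − 0.68) ]
n = 0.4352 / 0.1152 ≈ 3.7778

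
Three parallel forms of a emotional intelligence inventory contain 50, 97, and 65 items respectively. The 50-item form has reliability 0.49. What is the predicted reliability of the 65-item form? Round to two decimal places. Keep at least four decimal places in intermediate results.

0.56

Only the ratio of lengths matters: n = 65/50 = 1.3000
r_{65} = n·r / (1 + (n − 1)·r) = 0.6370 / 1.1470 ≈ 0.5554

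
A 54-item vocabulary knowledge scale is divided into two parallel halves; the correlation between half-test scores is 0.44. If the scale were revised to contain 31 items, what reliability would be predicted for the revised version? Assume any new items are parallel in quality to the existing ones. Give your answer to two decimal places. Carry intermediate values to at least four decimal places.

Full-test reliability from the split-half r: r_full = 2(0.44)/(1 + 0.44) = 0.6111
Length factor from 54 to 31 items: n = 31/54 = 0.5741
r_new = n·r_full / (1 + (n − 1)·r_full) = 0.3508 / 0.7397 ≈ 0.4742

0.47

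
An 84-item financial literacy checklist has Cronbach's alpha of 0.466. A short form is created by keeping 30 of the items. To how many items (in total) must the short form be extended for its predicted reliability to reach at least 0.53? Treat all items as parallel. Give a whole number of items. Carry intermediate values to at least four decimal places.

109

Short-form reliability: n = 30/84 = 0.3571; r_30 = n·r/(1+(n−1)r) ≈ 0.2376
Then solve for n' with r_old = 0.2376, r_target = 0.53: n' = 0.53(1 − 0.2376)/[0.2376(1 − 0.53)] = 3.6184
Items = 3.6184 × 30 ≈ 108.55 → 109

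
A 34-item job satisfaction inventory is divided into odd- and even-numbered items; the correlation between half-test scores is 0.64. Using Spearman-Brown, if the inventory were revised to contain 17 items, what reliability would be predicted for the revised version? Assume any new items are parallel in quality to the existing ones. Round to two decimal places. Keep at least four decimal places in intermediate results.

Full-test reliability from the split-half r: r_full = 2(0.64)/(1 + 0.64) = 0.7805
Then adjust to 17 items: n = 17/34 = 0.5000
r_new = n·r_full / (1 + (n − 1)·r_full) = 0.3902 / 0.6098 ≈ 0.6399

0.64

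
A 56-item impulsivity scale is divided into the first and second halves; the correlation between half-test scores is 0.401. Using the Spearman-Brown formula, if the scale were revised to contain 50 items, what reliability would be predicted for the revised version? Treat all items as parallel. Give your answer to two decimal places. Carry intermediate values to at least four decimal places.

0.54

Full-test reliability from the split-half r: r_full = 2(0.401)/(1 + 0.401) = 0.5724
Then adjust to 50 items: n = 50/56 = 0.8929
r_new = n·r_full / (1 + (n − 1)·r_full) = 0.5111 / 0.9387 ≈ 0.5445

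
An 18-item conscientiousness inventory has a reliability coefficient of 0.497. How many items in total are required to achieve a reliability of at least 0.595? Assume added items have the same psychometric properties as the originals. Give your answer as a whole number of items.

27

Spearman-Brown solved for the length factor n:
n = r*(1 − r) / [ r (1 − r*) ]
n = 0.595(1 − 0.497) / [0.497(1 − 0.595)]
  = 0.299285 / 0.201285 = 1.4869
Items needed = n × 18 = 1.4869 × 18 ≈ 26.76 → round up to 27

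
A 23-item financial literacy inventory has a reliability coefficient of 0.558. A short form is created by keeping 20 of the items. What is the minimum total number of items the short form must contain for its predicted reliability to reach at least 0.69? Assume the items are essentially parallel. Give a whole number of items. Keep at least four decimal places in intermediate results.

First, r for the 20-item form: n = 20/23 = 0.8696, so r_20 = 0.8696·0.558/(1 + (0.8696 − 1)·0.558) = 0.5233
Length factor from the short form to reach 0.69: n' = 0.69(1 − 0.5233) / [0.5233(1 − 0.69)] ≈ 2.0276
Items = 2.0276 × 20 ≈ 40.55 → 41

41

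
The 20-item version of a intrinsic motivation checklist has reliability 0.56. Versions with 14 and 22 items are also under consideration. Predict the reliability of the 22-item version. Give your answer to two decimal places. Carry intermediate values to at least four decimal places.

0.58

Only the ratio of lengths matters: n = 22/20 = 1.1000
r_{22} = n·r / (1 + (n − 1)·r) = 0.6160 / 1.0560 ≈ 0.5833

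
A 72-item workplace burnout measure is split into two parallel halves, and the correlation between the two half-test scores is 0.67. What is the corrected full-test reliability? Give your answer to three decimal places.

0.802

Apply the Spearman-Brown correction with n = 2:
r_full = 2(0.67) / (1 + 0.67)
       = 1.3400 / 1.6700 = 0.8024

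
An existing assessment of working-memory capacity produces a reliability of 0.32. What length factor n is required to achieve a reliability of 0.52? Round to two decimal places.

n = 0.52(1 − 0.32) / [0.32(1 − 0.52)]
n = 0.3536 / 0.1536 ≈ 2.3021

2.30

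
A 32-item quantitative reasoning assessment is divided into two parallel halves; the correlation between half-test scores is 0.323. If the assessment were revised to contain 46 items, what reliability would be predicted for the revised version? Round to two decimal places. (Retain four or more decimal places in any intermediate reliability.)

Full-test reliability from the split-half r: r_full = 2(0.323)/(1 + 0.323) = 0.4883
Length factor from 32 to 46 items: n = 46/32 = 1.4375
r_new = n·r_full / (1 + (n − 1)·r_full) = 0.7019 / 1.2136 ≈ 0.5784

0.58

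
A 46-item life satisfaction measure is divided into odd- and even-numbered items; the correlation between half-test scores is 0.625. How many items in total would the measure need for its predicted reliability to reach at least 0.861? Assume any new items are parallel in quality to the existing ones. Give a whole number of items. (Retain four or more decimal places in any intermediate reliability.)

86

Corrected full-test reliability: r_full = 2 × 0.625 / (1 + 0.625) ≈ 0.7692
n = r_tgt(1 − r_full) / [r_full(1 − r_tgt)] = 0.861 × 0.2308 / (0.7692 × 0.139) ≈ 1.8586
Items = 1.8586 × 46 ≈ 85.50 → 86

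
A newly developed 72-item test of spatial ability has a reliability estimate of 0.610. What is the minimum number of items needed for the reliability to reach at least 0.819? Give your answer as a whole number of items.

209

Invert Spearman-Brown to solve for n:
n = r_target (1 − r_old) / [ r_old (1 − r_target) ]
n = [0.819 × 0.390] / [0.610 × 0.181]
  = 0.319410 / 0.110410 = 2.8929
So the test needs 2.8929 × 72 ≈ 208.29 items; rounding up, 209.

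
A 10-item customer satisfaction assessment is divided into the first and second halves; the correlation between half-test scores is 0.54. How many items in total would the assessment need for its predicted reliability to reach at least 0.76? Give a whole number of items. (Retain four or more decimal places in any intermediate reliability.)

r_full = 2(0.54)/(1 + 0.54) = 0.7013
n = r_tgt(1 − r_full) / [r_full(1 − r_tgt)] = 0.76 × 0.2987 / (0.7013 × 0.24) ≈ 1.3488
Required items = 1.3488 × 10 = 13.49, so 14 items.

14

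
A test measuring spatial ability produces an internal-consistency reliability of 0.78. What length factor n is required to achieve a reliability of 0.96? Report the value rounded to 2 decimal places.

6.77

Rearranging the Spearman-Brown formula for n,
n = r_target (1 − r_old) / [ r_old (1 − r_target) ]
n = 0.96 × (1 − 0.78) / [ 0.78 × (1 − 0.96) ]
n = 0.2112 / 0.0312 ≈ 6.7692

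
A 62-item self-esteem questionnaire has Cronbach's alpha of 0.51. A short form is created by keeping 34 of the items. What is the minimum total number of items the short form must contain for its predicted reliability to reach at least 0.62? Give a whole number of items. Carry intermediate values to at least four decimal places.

Short-form reliability: n = 34/62 = 0.5484; r_34 = n·r/(1+(n−1)r) ≈ 0.3634
Then solve for n' with r_old = 0.3634, r_target = 0.62: n' = 0.62(1 − 0.3634)/[0.3634(1 − 0.62)] = 2.8582
Items = 2.8582 × 34 ≈ 97.18 → 98

98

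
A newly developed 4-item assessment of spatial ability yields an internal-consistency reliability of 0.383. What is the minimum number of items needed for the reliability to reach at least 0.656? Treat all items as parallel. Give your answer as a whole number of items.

Spearman-Brown solved for the length factor n:
n = r_target (1 − r_old) / [ r_old (1 − r_target) ]
n = [0.656 × 0.617] / [0.383 × 0.344]
  = 0.404752 / 0.131752 = 3.0721
So the test needs 3.0721 × 4 ≈ 12.29 items; rounding up, 13.

13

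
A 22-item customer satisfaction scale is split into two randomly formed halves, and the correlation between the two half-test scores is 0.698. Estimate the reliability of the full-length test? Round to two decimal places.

Each half is half the length of the full test, so the full test is n = 2 times a half.
r_full = 2r_hh / (1 + r_hh) = 2 × 0.698 / (1 + 0.698)
r_full = 1.3960 / 1.6980 ≈ 0.8221

0.82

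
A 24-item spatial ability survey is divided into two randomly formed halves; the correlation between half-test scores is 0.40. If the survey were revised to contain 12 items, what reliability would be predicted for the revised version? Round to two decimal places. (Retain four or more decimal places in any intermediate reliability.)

0.40

Full-test reliability from the split-half r: r_full = 2(0.40)/(1 + 0.40) = 0.5714
Length factor from 24 to 12 items: n = 12/24 = 0.5000
r_new = n·r_full / (1 + (n − 1)·r_full) = 0.2857 / 0.7143 ≈ 0.4000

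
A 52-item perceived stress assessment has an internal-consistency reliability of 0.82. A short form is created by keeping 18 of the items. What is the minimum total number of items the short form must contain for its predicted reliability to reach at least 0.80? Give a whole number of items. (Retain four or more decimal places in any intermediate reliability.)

46

Short-form reliability: n = 18/52 = 0.3462; r_18 = n·r/(1+(n−1)r) ≈ 0.6120
Then solve for n' with r_old = 0.6120, r_target = 0.80: n' = 0.80(1 − 0.6120)/[0.6120(1 − 0.80)] = 2.5359
Items = 2.5359 × 18 ≈ 45.65 → 46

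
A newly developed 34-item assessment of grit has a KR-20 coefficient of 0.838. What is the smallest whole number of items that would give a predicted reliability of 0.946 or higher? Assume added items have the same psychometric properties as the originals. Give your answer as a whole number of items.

116

n = [0.946 × 0.162] / [0.838 × 0.054]
  = 0.153252 / 0.045252 = 3.3866
So the test needs 3.3866 × 34 ≈ 115.14 items; rounding up, 116.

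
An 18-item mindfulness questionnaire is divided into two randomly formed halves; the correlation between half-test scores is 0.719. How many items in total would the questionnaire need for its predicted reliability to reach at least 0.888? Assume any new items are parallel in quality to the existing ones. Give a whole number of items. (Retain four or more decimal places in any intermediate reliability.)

r_full = 2(0.719)/(1 + 0.719) = 0.8365
Solve Spearman-Brown for n: n = 0.888(1 − 0.8365) / [0.8365(1 − 0.888)] = 1.5497
Items = 1.5497 × 18 ≈ 27.89 → 28

28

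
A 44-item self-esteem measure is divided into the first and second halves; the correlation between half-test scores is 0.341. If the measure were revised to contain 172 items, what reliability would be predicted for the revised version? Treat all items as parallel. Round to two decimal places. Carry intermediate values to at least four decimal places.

Spearman-Brown correction (n = 2): r_full = 2·0.341/(1 + 0.341) = 0.5086
Length factor from 44 to 172 items: n = 172/44 = 3.9091
r_new = n·r_full / (1 + (n − 1)·r_full) = 1.9882 / 2.4796 ≈ 0.8018

0.80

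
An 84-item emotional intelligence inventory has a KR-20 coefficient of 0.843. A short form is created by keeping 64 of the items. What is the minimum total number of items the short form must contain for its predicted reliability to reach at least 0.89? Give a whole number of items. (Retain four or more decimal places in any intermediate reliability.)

127

Short-form reliability: n = 64/84 = 0.7619; r_64 = n·r/(1+(n−1)r) ≈ 0.8036
Then solve for n' with r_old = 0.8036, r_target = 0.89: n' = 0.89(1 − 0.8036)/[0.8036(1 − 0.89)] = 1.9774
Items = 1.9774 × 64 ≈ 126.55 → 127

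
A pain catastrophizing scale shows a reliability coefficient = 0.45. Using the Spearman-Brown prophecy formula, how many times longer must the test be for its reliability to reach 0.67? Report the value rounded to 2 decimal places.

2.48

Spearman-Brown solved for the length factor n:
n = r_target (1 − r_old) / [ r_old (1 − r_target) ]
n = 0.67 × (1 − 0.45) / [ 0.45 × (1 − 0.67) ]
n = 0.3685 / 0.1485 ≈ 2.4815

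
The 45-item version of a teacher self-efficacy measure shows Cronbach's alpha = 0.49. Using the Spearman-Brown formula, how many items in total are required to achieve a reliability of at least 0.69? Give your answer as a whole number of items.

Spearman-Brown solved for the length factor n:
n = r_target (1 − r_old) / [ r_old (1 − r_target) ]
n = 0.69 × (1 − 0.49) / [ 0.49 × (1 − 0.69) ]
  = 0.3519 / 0.1519 = 2.3167
So the test needs 2.3167 × 45 ≈ 104.25 items; rounding up, 105.

105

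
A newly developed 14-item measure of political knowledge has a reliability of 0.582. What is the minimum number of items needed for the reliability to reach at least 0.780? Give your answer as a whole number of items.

Rearranging the Spearman-Brown formula for n,
n = r_target (1 − r_old) / [ r_old (1 − r_target) ]
n = 0.780 × (1 − 0.582) / [ 0.582 × (1 − 0.780) ]
  = 0.326040 / 0.128040 = 2.5464
Items needed = n × 14 = 2.5464 × 14 ≈ 35.65 → round up to 36

36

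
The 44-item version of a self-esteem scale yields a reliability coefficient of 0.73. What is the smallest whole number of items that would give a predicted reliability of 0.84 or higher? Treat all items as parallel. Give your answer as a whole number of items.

n = 0.84(1 − 0.73) / [0.73(1 − 0.84)]
n = 0.2268 / 0.1168 ≈ 1.9418
1.9418 × 44 = 85.44 → 86 items

86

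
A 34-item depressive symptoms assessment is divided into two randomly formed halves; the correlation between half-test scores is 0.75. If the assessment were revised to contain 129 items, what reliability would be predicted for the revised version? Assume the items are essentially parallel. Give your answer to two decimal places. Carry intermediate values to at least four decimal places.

Full-test reliability from the split-half r: r_full = 2(0.75)/(1 + 0.75) = 0.8571
Length factor from 34 to 129 items: n = 129/34 = 3.7941
r_new = n·r_full / (1 + (n − 1)·r_full) = 3.2519 / 3.3948 ≈ 0.9579

0.96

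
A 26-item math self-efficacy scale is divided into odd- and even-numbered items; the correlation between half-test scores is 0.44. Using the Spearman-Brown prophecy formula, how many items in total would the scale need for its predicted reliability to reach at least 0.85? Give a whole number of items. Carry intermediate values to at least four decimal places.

r_full = 2(0.44)/(1 + 0.44) = 0.6111
Solve Spearman-Brown for n: n = 0.85(1 − 0.6111) / [0.6111(1 − 0.85)] = 3.6062
Required items = 3.6062 × 26 = 93.76, so 94 items.

94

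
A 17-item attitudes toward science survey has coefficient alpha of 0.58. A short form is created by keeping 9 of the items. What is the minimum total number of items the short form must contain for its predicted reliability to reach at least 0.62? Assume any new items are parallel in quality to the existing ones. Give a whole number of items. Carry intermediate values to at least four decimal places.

First, r for the 9-item form: n = 9/17 = 0.5294, so r_9 = 0.5294·0.58/(1 + (0.5294 − 1)·0.58) = 0.4223
Length factor from the short form to reach 0.62: n' = 0.62(1 − 0.4223) / [0.4223(1 − 0.62)] ≈ 2.2320
Items = 2.2320 × 9 ≈ 20.09 → 21

21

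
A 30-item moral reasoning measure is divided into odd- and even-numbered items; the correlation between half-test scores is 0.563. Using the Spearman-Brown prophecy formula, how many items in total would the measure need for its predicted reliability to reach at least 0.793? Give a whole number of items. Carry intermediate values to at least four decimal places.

45

Corrected full-test reliability: r_full = 2 × 0.563 / (1 + 0.563) ≈ 0.7204
Solve Spearman-Brown for n: n = 0.793(1 − 0.7204) / [0.7204(1 − 0.793)] = 1.4868
Required items = 1.4868 × 30 = 44.60, so 45 items.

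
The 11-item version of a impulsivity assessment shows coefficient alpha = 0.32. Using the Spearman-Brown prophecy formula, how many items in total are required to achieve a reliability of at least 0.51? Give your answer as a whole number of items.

25

Rearranging the Spearman-Brown formula for n,
n = r*(1 − r) / [ r (1 − r*) ]
n = 0.51 × (1 − 0.32) / [ 0.32 × (1 − 0.51) ]
n = 0.3468 / 0.1568 ≈ 2.2117
Items needed = n × 11 = 2.2117 × 11 ≈ 24.33 → round up to 25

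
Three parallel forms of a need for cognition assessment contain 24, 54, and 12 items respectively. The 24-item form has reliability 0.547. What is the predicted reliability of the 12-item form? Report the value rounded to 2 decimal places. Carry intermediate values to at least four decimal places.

Only the ratio of lengths matters: n = 12/24 = 0.5000
r_{12} = n·r / (1 + (n − 1)·r) = 0.2735 / 0.7265 ≈ 0.3765

0.38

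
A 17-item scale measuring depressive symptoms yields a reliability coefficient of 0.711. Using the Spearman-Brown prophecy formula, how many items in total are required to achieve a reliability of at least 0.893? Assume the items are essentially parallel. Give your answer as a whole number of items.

Spearman-Brown solved for the length factor n:
n = r_target (1 − r_old) / [ r_old (1 − r_target) ]
n = [0.893 × 0.289] / [0.711 × 0.107]
  = 0.258077 / 0.076077 = 3.3923
So the test needs 3.3923 × 17 ≈ 57.67 items; rounding up, 58.

58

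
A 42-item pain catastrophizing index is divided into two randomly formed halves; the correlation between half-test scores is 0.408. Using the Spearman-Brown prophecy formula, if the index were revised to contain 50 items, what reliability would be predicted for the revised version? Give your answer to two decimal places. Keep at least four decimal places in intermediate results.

Full-test reliability from the split-half r: r_full = 2(0.408)/(1 + 0.408) = 0.5795
Then adjust to 50 items: n = 50/42 = 1.1905
r_new = n·r_full / (1 + (n − 1)·r_full) = 0.6899 / 1.1104 ≈ 0.6213

0.62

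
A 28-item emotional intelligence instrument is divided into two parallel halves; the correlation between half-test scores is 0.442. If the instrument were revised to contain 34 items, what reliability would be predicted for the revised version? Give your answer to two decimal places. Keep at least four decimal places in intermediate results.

0.66

Spearman-Brown correction (n = 2): r_full = 2·0.442/(1 + 0.442) = 0.6130
Length factor from 28 to 34 items: n = 34/28 = 1.2143
r_new = n·r_full / (1 + (n − 1)·r_full) = 0.7444 / 1.1314 ≈ 0.6579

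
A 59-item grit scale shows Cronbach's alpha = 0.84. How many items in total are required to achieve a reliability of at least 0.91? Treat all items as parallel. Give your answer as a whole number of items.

Spearman-Brown solved for the length factor n:
n = r_target (1 − r_old) / [ r_old (1 − r_target) ]
n = [0.91 × 0.16] / [0.84 × 0.09]
  = 0.1456 / 0.0756 = 1.9259
1.9259 × 59 = 113.63 → 114 items

114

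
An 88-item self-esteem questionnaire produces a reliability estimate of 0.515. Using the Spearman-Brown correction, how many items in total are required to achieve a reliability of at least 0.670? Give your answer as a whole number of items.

169

n = 0.670(1 − 0.515) / [0.515(1 − 0.670)]
  = 0.324950 / 0.169950 = 1.9120
Items needed = n × 88 = 1.9120 × 88 ≈ 168.26 → round up to 169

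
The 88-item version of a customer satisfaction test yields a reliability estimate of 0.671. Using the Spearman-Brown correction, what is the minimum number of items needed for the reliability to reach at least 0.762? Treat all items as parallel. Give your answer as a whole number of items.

139

Invert Spearman-Brown to solve for n:
n = r*(1 − r) / [ r (1 − r*) ]
n = [0.762 × 0.329] / [0.671 × 0.238]
n = 0.250698 / 0.159698 ≈ 1.5698
So the test needs 1.5698 × 88 ≈ 138.14 items; rounding up, 139.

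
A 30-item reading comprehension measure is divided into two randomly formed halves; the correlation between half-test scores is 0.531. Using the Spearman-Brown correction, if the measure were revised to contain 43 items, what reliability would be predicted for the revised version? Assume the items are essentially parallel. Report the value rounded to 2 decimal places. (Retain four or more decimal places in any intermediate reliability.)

Spearman-Brown correction (n = 2): r_full = 2·0.531/(1 + 0.531) = 0.6937
Then adjust to 43 items: n = 43/30 = 1.4333
r_new = n·r_full / (1 + (n − 1)·r_full) = 0.9943 / 1.3006 ≈ 0.7645

0.76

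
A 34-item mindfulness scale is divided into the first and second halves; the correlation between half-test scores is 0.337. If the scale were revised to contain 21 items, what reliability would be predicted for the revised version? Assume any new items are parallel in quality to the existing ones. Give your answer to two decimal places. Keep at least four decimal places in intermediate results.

First correct the split-half correlation to full-test reliability: r_full = 2 × 0.337 / (1 + 0.337) ≈ 0.5041
Length factor from 34 to 21 items: n = 21/34 = 0.6176
r_new = n·r_full / (1 + (n − 1)·r_full) = 0.3113 / 0.8072 ≈ 0.3857

0.39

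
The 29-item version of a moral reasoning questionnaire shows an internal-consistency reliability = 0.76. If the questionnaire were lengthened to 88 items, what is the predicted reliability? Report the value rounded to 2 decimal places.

0.91

The new length is 88/29 = 3.0345 times the old.
r_new = 3.0345·0.76 / [1 + (3.0345 − 1)·0.76]
r_new = 2.3062 / 2.5462 ≈ 0.9057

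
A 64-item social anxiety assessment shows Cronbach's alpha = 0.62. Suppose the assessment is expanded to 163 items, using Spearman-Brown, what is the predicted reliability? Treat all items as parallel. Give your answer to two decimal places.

0.81

n = 163/64 = 2.5469
By Spearman-Brown, r_new = n r / (1 + (n − 1) r).
r_new = (2.5469 × 0.62) / (1 + (2.5469 − 1) × 0.62)
r_new = 1.5791 / 1.9591 ≈ 0.8060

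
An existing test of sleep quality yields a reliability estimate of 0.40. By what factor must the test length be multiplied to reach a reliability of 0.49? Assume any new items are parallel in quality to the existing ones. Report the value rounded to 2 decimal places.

Spearman-Brown solved for the length factor n:
n = r_target (1 − r_old) / [ r_old (1 − r_target) ]
n = 0.49 × (1 − 0.40) / [ 0.40 × (1 − 0.49) ]
  = 0.2940 / 0.2040 = 1.4412

1.44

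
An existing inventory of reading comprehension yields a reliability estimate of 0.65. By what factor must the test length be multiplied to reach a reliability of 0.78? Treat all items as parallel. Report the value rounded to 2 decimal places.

Invert Spearman-Brown to solve for n:
n = r*(1 − r) / [ r (1 − r*) ]
n = 0.78 × (1 − 0.65) / [ 0.65 × (1 − 0.78) ]
  = 0.2730 / 0.1430 = 1.9091

1.91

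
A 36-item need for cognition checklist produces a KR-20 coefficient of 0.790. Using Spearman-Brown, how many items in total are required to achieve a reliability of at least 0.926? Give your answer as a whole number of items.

Rearranging the Spearman-Brown formula for n,
n = r*(1 − r) / [ r (1 − r*) ]
n = 0.926 × (1 − 0.790) / [ 0.790 × (1 − 0.926) ]
  = 0.194460 / 0.058460 = 3.3264
3.3264 × 36 = 119.75 → 120 items

120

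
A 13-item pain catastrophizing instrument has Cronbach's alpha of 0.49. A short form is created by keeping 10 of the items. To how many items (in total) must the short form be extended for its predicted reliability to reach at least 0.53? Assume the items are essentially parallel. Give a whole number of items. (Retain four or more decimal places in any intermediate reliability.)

16

Short-form reliability: n = 10/13 = 0.7692; r_10 = n·r/(1+(n−1)r) ≈ 0.4250
Length factor from the short form to reach 0.53: n' = 0.53(1 − 0.4250) / [0.4250(1 − 0.53)] ≈ 1.5257
Total items = 1.5257 × 10 = 15.26, rounded up to 16.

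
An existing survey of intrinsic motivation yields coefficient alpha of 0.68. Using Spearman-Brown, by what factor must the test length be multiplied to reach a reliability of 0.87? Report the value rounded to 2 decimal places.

n = 0.87(1 − 0.68) / [0.68(1 − 0.87)]
n = 0.2784 / 0.0884 ≈ 3.1493

3.15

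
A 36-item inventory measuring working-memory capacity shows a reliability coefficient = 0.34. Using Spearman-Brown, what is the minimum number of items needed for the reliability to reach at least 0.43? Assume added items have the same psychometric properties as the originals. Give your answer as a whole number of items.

53

Spearman-Brown solved for the length factor n:
n = r*(1 − r) / [ r (1 − r*) ]
n = [0.43 × 0.66] / [0.34 × 0.57]
  = 0.2838 / 0.1938 = 1.4644
Items needed = n × 36 = 1.4644 × 36 ≈ 52.72 → round up to 53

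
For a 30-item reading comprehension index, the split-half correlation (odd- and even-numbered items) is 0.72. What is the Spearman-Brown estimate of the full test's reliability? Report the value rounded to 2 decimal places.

0.84

r_full = 2(0.72) / (1 + 0.72)
r_full = 1.4400 / 1.7200 ≈ 0.8372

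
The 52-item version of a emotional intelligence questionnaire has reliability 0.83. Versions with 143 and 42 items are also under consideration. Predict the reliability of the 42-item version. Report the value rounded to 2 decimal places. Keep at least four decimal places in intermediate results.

Only the ratio of lengths matters: n = 42/52 = 0.8077
r_{42} = n·r / (1 + (n − 1)·r) = 0.6704 / 0.8404 ≈ 0.7977

0.80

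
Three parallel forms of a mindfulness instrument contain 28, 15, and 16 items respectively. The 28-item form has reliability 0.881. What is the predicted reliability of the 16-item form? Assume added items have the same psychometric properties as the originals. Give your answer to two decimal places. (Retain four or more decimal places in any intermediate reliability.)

0.81

Only the ratio of lengths matters: n = 16/28 = 0.5714
r_{16} = n·r / (1 + (n − 1)·r) = 0.5034 / 0.6224 ≈ 0.8088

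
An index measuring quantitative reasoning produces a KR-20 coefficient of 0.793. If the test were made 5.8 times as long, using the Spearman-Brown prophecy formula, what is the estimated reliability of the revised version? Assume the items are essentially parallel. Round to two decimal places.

0.96

Apply the Spearman-Brown prophecy formula, r' = nr / [1 + (n − 1)r]:
r_new = 5.8·0.793 / [1 + (5.8 − 1)·0.793]
r_new = 4.5994 / 4.8064 ≈ 0.9569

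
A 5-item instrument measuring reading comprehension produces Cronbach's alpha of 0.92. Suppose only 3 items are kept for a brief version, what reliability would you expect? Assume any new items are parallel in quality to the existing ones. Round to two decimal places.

0.87

n = 3/5 = 0.6
r_new = 0.6·0.92 / [1 + (0.6 − 1)·0.92]
     = 0.5520 / 0.6320 = 0.8734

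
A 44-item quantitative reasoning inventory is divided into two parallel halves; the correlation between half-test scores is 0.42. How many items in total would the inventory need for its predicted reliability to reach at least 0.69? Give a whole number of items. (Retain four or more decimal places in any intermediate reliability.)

Corrected full-test reliability: r_full = 2 × 0.42 / (1 + 0.42) ≈ 0.5915
Solve Spearman-Brown for n: n = 0.69(1 − 0.5915) / [0.5915(1 − 0.69)] = 1.5372
Required items = 1.5372 × 44 = 67.64, so 68 items.

68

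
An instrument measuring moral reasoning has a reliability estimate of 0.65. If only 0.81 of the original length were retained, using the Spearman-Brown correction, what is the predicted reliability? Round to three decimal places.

r_new = (0.81 × 0.65) / (1 + (0.81 − 1) × 0.65)
r_new = 0.5265 / 0.8765 ≈ 0.6007

0.601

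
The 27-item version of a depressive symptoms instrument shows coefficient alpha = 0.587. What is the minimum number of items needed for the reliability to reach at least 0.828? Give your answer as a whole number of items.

92

n = [0.828 × 0.413] / [0.587 × 0.172]
n = 0.341964 / 0.100964 ≈ 3.3870
Items needed = n × 27 = 3.3870 × 27 ≈ 91.45 → round up to 92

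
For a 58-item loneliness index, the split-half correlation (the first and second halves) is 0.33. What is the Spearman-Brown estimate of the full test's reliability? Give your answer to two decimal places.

r_full = 2r_hh / (1 + r_hh) = 2 × 0.33 / (1 + 0.33)
r_full = 0.6600 / 1.3300 ≈ 0.4962

0.50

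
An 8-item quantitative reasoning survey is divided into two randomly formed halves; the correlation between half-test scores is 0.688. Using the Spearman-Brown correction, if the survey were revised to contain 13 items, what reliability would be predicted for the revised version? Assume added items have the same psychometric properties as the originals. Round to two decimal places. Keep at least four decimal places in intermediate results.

Spearman-Brown correction (n = 2): r_full = 2·0.688/(1 + 0.688) = 0.8152
Length factor from 8 to 13 items: n = 13/8 = 1.6250
r_new = n·r_full / (1 + (n − 1)·r_full) = 1.3247 / 1.5095 ≈ 0.8776

0.88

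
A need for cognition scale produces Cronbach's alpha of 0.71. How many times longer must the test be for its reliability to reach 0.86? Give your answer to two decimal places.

Invert Spearman-Brown to solve for n:
n = r_target (1 − r_old) / [ r_old (1 − r_target) ]
n = [0.86 × 0.29] / [0.71 × 0.14]
  = 0.2494 / 0.0994 = 2.5091

2.51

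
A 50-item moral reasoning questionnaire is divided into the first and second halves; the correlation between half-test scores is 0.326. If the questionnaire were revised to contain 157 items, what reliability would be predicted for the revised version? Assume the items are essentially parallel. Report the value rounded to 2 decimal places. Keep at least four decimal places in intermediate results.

Full-test reliability from the split-half r: r_full = 2(0.326)/(1 + 0.326) = 0.4917
Length factor from 50 to 157 items: n = 157/50 = 3.1400
r_new = n·r_full / (1 + (n − 1)·r_full) = 1.5439 / 2.0522 ≈ 0.7523

0.75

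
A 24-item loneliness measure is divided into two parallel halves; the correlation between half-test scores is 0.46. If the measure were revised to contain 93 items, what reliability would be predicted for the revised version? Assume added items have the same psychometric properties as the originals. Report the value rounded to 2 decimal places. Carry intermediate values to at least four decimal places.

First correct the split-half correlation to full-test reliability: r_full = 2 × 0.46 / (1 + 0.46) ≈ 0.6301
Then adjust to 93 items: n = 93/24 = 3.8750
r_new = n·r_full / (1 + (n − 1)·r_full) = 2.4416 / 2.8115 ≈ 0.8684

0.87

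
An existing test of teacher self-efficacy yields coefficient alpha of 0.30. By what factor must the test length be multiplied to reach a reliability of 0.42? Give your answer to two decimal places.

n = [0.42 × 0.70] / [0.30 × 0.58]
  = 0.2940 / 0.1740 = 1.6897

1.69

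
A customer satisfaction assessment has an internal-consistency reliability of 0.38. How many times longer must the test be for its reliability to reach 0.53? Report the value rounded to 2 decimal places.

Rearranging the Spearman-Brown formula for n,
n = r*(1 − r) / [ r (1 − r*) ]
n = 0.53 × (1 − 0.38) / [ 0.38 × (1 − 0.53) ]
  = 0.3286 / 0.1786 = 1.8399

1.84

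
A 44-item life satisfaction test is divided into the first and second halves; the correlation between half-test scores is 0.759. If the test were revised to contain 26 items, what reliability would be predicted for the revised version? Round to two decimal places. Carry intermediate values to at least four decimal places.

First correct the split-half correlation to full-test reliability: r_full = 2 × 0.759 / (1 + 0.759) ≈ 0.8630
Then adjust to 26 items: n = 26/44 = 0.5909
r_new = n·r_full / (1 + (n − 1)·r_full) = 0.5099 / 0.6469 ≈ 0.7882

0.79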